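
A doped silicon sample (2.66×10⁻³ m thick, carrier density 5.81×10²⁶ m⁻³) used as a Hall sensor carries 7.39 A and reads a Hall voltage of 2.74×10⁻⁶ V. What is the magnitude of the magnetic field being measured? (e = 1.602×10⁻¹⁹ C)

From V_H = IB/(n e t), B = V_H n e t / I.
B = (2.74×10⁻⁶)(5.81×10²⁶)(1.602×10⁻¹⁹)(2.66×10⁻³)/7.39 ≈ 0.0918 T.

B ≈ 0.0918 T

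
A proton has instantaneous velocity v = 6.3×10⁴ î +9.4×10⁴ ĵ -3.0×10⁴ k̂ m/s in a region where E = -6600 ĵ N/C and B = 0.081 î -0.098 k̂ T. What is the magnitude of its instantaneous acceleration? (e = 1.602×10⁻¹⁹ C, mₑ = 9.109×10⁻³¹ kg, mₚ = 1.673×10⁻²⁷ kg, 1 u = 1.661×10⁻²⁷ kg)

|a| ≈ 1.18×10¹² m/s²

v×B = (-9210, 3740, -7610) N/C.
E + v×B = (-9210, -2860, -7610) N/C.
F = q(E + v×B) = (1.602×10⁻¹⁹ C)·(-9210, -2860, -7610) = (-1.48×10⁻¹⁵, -4.58×10⁻¹⁶, -1.22×10⁻¹⁵) N.
|a| = |F|/m = 1.969×10⁻¹⁵/1.673×10⁻²⁷ ≈ 1.18×10¹² m/s².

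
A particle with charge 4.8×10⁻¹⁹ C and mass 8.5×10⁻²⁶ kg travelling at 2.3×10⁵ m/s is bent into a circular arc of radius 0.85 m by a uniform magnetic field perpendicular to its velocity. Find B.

B ≈ 0.048 T

From |q|vB = mv²/r, B = mv/(|q|r).
B = (8.5×10⁻²⁶)(2.3×10⁵)/((4.8×10⁻¹⁹)(0.85)) ≈ 0.048 T.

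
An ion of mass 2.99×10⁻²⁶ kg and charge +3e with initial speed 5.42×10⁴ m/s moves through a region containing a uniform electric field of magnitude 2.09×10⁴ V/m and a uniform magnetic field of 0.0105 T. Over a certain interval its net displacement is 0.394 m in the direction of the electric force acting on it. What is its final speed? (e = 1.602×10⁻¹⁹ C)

v_f ≈ 5.17×10⁵ m/s

B does no work; ΔKE = |q|E d.
½mv_f² = ½mv₀² + |q|Ed = ½(2.99×10⁻²⁶)(5.42×10⁴)² + (4.806×10⁻¹⁹)(2.09×10⁴)(0.394) ≈ 4.392×10⁻¹⁷ J + 3.958×10⁻¹⁵ J ≈ 4.001×10⁻¹⁵ J.
v_f = √(2·4.001×10⁻¹⁵/2.99×10⁻²⁶) ≈ 5.17×10⁵ m/s.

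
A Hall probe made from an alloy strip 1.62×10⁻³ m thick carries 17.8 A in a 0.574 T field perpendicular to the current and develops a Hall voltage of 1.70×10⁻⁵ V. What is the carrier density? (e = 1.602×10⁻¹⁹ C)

From V_H = IB/(n e t), n = IB/(V_H e t).
n = (17.8)(0.574)/((1.70×10⁻⁵)(1.602×10⁻¹⁹)(1.62×10⁻³)) ≈ 2.32×10²⁷ m⁻³.

n ≈ 2.32×10²⁷ m⁻³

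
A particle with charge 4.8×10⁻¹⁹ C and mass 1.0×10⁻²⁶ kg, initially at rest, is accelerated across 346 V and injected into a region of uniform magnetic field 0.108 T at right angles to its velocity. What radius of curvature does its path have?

Acceleration: |q|V = ½mv² ⇒ v = √(2|q|V/m) = √(2·4.8×10⁻¹⁹·346/1.0×10⁻²⁶) ≈ 1.823×10⁵ m/s.
In the field: r = mv/(|q|B) = (1.0×10⁻²⁶)(1.823×10⁵)/((4.8×10⁻¹⁹)(0.108)) ≈ 0.0352 m.

r ≈ 0.0352 m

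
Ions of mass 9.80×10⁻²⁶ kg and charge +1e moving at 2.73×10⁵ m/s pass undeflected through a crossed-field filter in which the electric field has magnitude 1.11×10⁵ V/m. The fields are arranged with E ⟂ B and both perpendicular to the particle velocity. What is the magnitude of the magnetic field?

Balance of forces in the selector: qE = qvB ⇒ B = E/v.
B = 1.11×10⁵/2.73×10⁵ = 0.407 T.

B = 0.407 T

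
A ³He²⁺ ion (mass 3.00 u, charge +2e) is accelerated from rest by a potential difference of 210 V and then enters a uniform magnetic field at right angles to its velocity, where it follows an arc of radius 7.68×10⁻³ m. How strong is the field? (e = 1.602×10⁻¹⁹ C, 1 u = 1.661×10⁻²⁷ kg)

v = √(2|q|V/m) = √(2·3.204×10⁻¹⁹·210/4.983×10⁻²⁷) ≈ 1.643×10⁵ m/s.
B = mv/(|q|r) = (4.983×10⁻²⁷)(1.643×10⁵)/((3.204×10⁻¹⁹)(7.68×10⁻³)) ≈ 0.333 T.

B ≈ 0.333 T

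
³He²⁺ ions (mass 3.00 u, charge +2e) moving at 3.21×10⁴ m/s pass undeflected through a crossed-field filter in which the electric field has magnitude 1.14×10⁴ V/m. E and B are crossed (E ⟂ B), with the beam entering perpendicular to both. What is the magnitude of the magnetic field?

B = 0.355 T

Balance of forces in the selector: qE = qvB ⇒ B = E/v.
B = 1.14×10⁴/3.21×10⁴ = 0.355 T.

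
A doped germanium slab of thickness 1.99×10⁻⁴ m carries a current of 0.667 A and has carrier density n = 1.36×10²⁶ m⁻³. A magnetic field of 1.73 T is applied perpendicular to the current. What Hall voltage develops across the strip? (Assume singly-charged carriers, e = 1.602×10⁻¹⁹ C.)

V_H ≈ 2.66×10⁻⁴ V

V_H = IB/(n e t).
V_H = (0.667)(1.73)/((1.36×10²⁶)(1.602×10⁻¹⁹)(1.99×10⁻⁴)) ≈ 2.66×10⁻⁴ V.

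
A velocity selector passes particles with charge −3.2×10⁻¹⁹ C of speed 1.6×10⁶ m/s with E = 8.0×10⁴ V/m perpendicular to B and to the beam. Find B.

B = 0.050 T

Balance of forces in the selector: qE = qvB ⇒ B = E/v.
B = 8.0×10⁴/1.6×10⁶ = 0.050 T.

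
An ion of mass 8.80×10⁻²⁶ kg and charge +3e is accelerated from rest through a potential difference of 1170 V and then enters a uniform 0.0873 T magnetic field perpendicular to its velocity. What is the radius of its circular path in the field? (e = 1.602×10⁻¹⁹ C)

r ≈ 0.237 m

Acceleration: |q|V = ½mv² ⇒ v = √(2|q|V/m) = √(2·4.806×10⁻¹⁹·1170/8.80×10⁻²⁶) ≈ 1.130×10⁵ m/s.
In the field: r = mv/(|q|B) = (8.80×10⁻²⁶)(1.130×10⁵)/((4.806×10⁻¹⁹)(0.0873)) ≈ 0.237 m.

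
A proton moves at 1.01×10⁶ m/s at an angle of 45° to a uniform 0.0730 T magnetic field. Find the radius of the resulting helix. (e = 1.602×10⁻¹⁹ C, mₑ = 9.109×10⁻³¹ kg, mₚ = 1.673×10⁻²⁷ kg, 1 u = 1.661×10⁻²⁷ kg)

v⊥ = v sinθ = 1.01×10⁶·sin45° ≈ 7.142×10⁵ m/s.
r = m v⊥/(|q|B) = (1.673×10⁻²⁷)(7.142×10⁵)/((1.602×10⁻¹⁹)(0.0730)) ≈ 0.102 m.

r ≈ 0.102 m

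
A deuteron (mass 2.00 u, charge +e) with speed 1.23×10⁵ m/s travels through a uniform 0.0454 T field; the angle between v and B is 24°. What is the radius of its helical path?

r ≈ 0.0229 m

v⊥ = v sinθ = 1.23×10⁵·sin24° ≈ 5.003×10⁴ m/s.
r = m v⊥/(|q|B) = (3.322×10⁻²⁷)(5.003×10⁴)/((1.602×10⁻¹⁹)(0.0454)) ≈ 0.0229 m.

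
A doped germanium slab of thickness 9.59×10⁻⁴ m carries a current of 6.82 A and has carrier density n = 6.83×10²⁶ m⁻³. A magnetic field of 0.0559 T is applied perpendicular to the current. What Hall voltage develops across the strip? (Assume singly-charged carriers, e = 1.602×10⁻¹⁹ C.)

V_H ≈ 3.63×10⁻⁶ V

V_H = IB/(n e t).
V_H = (6.82)(0.0559)/((6.83×10²⁶)(1.602×10⁻¹⁹)(9.59×10⁻⁴)) ≈ 3.63×10⁻⁶ V.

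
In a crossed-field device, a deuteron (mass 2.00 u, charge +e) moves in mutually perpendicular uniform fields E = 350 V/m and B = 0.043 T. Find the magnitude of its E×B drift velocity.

The steady drift has the magnetic force balancing the electric force, so v_d = E/B.
v_d = 350/0.043 = 8100 m/s.

v_d ≈ 8100 m/s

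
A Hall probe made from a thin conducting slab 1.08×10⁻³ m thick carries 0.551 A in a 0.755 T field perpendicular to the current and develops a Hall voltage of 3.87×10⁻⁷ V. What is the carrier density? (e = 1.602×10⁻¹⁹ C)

n ≈ 6.21×10²⁷ m⁻³

From V_H = IB/(n e t), n = IB/(V_H e t).
n = (0.551)(0.755)/((3.87×10⁻⁷)(1.602×10⁻¹⁹)(1.08×10⁻³)) ≈ 6.21×10²⁷ m⁻³.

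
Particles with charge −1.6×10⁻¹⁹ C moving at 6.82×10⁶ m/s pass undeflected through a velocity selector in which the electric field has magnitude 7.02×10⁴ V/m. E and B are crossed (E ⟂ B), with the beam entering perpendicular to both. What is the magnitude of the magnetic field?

Balance of forces in the selector: qE = qvB ⇒ B = E/v.
B = 7.02×10⁴/6.82×10⁶ = 0.0103 T.

B = 0.0103 T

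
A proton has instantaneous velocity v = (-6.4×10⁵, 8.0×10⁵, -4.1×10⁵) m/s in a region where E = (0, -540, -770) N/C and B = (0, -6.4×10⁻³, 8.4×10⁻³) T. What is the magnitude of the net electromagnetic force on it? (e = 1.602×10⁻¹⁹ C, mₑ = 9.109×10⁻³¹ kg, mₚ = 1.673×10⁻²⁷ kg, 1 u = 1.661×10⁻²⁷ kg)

v×B = (4100, 5380, 4100) N/C.
E + v×B = (4100, 4840, 3330) N/C.
F = q(E + v×B) = (1.602×10⁻¹⁹ C)·(4100, 4840, 3330) = (6.56×10⁻¹⁶, 7.75×10⁻¹⁶, 5.33×10⁻¹⁶) N.
|F| = 1.15×10⁻¹⁵ N.

|F| ≈ 1.15×10⁻¹⁵ N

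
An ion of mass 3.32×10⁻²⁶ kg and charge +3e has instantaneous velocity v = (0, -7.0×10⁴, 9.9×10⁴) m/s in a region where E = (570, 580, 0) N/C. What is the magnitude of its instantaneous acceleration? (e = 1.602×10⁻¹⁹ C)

Only an electric field acts, so F = qE = (4.806×10⁻¹⁹ C)·(570, 580, 0) = (2.74×10⁻¹⁶, 2.79×10⁻¹⁶, 0) N.
|a| = |F|/m = 3.908×10⁻¹⁶/3.32×10⁻²⁶ ≈ 1.18×10¹⁰ m/s².

|a| ≈ 1.18×10¹⁰ m/s²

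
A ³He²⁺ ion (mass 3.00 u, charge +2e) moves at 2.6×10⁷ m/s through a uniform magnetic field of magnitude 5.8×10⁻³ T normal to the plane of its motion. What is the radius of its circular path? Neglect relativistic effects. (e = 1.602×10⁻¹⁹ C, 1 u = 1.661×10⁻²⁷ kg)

r ≈ 70 m

The magnetic force provides the centripetal force: |q|vB = mv²/r.
r = mv/(|q|B) = (4.983×10⁻²⁷)(2.6×10⁷)/((3.204×10⁻¹⁹)(5.8×10⁻³)) ≈ 70 m.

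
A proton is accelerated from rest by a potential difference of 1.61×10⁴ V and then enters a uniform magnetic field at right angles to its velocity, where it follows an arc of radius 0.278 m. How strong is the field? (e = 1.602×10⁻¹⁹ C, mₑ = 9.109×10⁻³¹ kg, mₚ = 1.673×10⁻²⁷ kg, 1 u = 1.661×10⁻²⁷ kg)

B ≈ 0.0660 T

v = √(2|q|V/m) = √(2·1.602×10⁻¹⁹·1.61×10⁴/1.673×10⁻²⁷) ≈ 1.756×10⁶ m/s.
B = mv/(|q|r) = (1.673×10⁻²⁷)(1.756×10⁶)/((1.602×10⁻¹⁹)(0.278)) ≈ 0.0660 T.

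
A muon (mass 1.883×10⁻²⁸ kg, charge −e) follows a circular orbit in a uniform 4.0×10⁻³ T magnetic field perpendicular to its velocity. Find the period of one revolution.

The cyclotron period depends only on m, q, B: T = 2πm/(|q|B).
T = 2π(1.883×10⁻²⁸)/((1.602×10⁻¹⁹)(4.0×10⁻³)) ≈ 1.8×10⁻⁶ s.

T ≈ 1.8×10⁻⁶ s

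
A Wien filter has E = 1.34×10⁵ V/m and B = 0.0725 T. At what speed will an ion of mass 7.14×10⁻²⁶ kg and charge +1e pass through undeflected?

For undeflected motion the electric and magnetic forces balance: qE = qvB.
v = E/B = 1.34×10⁵/0.0725 = 1.85×10⁶ m/s.

v = 1.85×10⁶ m/s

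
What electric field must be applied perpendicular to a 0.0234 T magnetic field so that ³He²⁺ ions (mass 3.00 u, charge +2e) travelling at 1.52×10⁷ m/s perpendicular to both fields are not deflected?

For straight-line motion qE = qvB, so E = vB.
E = 1.52×10⁷ × 0.0234 = 3.56×10⁵ V/m.

E = 3.56×10⁵ V/m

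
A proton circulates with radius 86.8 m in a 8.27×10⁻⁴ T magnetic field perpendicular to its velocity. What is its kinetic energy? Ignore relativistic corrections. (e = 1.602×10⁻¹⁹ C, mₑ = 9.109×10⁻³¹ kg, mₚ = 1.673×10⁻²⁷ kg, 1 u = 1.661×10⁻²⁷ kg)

v = |q|Br/m, then KE = ½mv² = (qBr)²/(2m).
v = (1.602×10⁻¹⁹)(8.27×10⁻⁴)(86.8)/1.673×10⁻²⁷ ≈ 6.874×10⁶ m/s.
KE = ½(1.673×10⁻²⁷)(6.874×10⁶)² ≈ 3.95×10⁻¹⁴ J = 2.47×10⁵ eV.

KE ≈ 2.47×10⁵ eV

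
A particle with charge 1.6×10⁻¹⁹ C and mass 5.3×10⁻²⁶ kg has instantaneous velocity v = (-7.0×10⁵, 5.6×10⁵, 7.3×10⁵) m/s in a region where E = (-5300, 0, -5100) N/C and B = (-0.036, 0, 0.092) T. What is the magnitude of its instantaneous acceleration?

|a| ≈ 1.86×10¹¹ m/s²

v×B = (5.15×10⁴, 3.81×10⁴, 2.02×10⁴) N/C.
E + v×B = (4.62×10⁴, 3.81×10⁴, 1.51×10⁴) N/C.
F = q(E + v×B) = (1.6×10⁻¹⁹ C)·(4.62×10⁴, 3.81×10⁴, 1.51×10⁴) = (7.40×10⁻¹⁵, 6.10×10⁻¹⁵, 2.41×10⁻¹⁵) N.
|a| = |F|/m = 9.884×10⁻¹⁵/5.3×10⁻²⁶ ≈ 1.86×10¹¹ m/s².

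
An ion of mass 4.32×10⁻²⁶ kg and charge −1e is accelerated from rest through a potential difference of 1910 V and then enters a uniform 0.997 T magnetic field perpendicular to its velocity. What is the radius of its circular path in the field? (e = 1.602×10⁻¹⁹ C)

Acceleration: |q|V = ½mv² ⇒ v = √(2|q|V/m) = √(2·1.602×10⁻¹⁹·1910/4.32×10⁻²⁶) ≈ 1.190×10⁵ m/s.
In the field: r = mv/(|q|B) = (4.32×10⁻²⁶)(1.190×10⁵)/((1.602×10⁻¹⁹)(0.997)) ≈ 0.0322 m.

r ≈ 0.0322 m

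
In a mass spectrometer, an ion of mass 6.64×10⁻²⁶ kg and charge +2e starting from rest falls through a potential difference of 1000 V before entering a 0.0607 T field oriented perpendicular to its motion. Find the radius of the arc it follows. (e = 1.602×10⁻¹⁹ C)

Acceleration: |q|V = ½mv² ⇒ v = √(2|q|V/m) = √(2·3.204×10⁻¹⁹·1000/6.64×10⁻²⁶) ≈ 9.824×10⁴ m/s.
In the field: r = mv/(|q|B) = (6.64×10⁻²⁶)(9.824×10⁴)/((3.204×10⁻¹⁹)(0.0607)) ≈ 0.335 m.

r ≈ 0.335 m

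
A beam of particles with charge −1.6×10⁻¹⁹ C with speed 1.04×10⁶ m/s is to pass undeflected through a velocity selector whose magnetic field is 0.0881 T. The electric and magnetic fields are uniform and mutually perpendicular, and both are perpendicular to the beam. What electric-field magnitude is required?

For straight-line motion qE = qvB, so E = vB.
E = 1.04×10⁶ × 0.0881 = 9.16×10⁴ V/m.

E = 9.16×10⁴ V/m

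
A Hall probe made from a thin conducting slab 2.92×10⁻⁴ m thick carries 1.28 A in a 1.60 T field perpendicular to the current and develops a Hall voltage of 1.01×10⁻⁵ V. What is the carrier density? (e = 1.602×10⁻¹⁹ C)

From V_H = IB/(n e t), n = IB/(V_H e t).
n = (1.28)(1.60)/((1.01×10⁻⁵)(1.602×10⁻¹⁹)(2.92×10⁻⁴)) ≈ 4.33×10²⁷ m⁻³.

n ≈ 4.33×10²⁷ m⁻³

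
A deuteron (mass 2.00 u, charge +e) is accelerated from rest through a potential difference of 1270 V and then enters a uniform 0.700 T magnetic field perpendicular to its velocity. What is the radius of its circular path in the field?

r ≈ 0.0104 m

Acceleration: |q|V = ½mv² ⇒ v = √(2|q|V/m) = √(2·1.602×10⁻¹⁹·1270/3.322×10⁻²⁷) ≈ 3.500×10⁵ m/s.
In the field: r = mv/(|q|B) = (3.322×10⁻²⁷)(3.500×10⁵)/((1.602×10⁻¹⁹)(0.700)) ≈ 0.0104 m.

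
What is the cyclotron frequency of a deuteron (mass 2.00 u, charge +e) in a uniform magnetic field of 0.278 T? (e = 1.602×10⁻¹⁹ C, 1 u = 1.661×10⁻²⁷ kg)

f ≈ 2.13×10⁶ Hz

f = |q|B/(2πm).
f = (1.602×10⁻¹⁹)(0.278)/(2π·3.322×10⁻²⁷) ≈ 2.13×10⁶ Hz.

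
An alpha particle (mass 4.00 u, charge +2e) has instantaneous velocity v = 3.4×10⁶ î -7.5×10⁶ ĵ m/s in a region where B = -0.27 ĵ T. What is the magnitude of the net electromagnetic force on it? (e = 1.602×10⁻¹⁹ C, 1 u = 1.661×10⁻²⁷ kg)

v×B = (0, 0, -9.18×10⁵) N/C.
F = q v×B = (3.204×10⁻¹⁹ C)·(0, 0, -9.18×10⁵) = (0, 0, -2.94×10⁻¹³) N.
|F| = 2.94×10⁻¹³ N.

|F| ≈ 2.94×10⁻¹³ N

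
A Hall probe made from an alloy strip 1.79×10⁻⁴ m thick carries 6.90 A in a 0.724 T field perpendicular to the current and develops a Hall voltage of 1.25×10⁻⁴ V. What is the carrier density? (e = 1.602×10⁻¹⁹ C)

From V_H = IB/(n e t), n = IB/(V_H e t).
n = (6.90)(0.724)/((1.25×10⁻⁴)(1.602×10⁻¹⁹)(1.79×10⁻⁴)) ≈ 1.39×10²⁷ m⁻³.

n ≈ 1.39×10²⁷ m⁻³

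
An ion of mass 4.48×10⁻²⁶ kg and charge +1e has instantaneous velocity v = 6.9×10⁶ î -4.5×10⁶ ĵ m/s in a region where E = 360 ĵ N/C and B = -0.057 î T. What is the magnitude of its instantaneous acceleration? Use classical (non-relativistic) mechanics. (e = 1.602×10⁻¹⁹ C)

|a| ≈ 9.17×10¹¹ m/s²

v×B = (0, 0, -2.56×10⁵) N/C.
E + v×B = (0, 360, -2.56×10⁵) N/C.
F = q(E + v×B) = (1.602×10⁻¹⁹ C)·(0, 360, -2.56×10⁵) = (0, 5.77×10⁻¹⁷, -4.11×10⁻¹⁴) N.
|a| = |F|/m = 4.109×10⁻¹⁴/4.48×10⁻²⁶ ≈ 9.17×10¹¹ m/s².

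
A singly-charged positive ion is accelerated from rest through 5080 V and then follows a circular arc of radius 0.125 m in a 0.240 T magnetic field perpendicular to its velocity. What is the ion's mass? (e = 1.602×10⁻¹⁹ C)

Combine |q|V = ½mv² and r = mv/(|q|B): eliminate v to get m = qB²r²/(2V).
m = (1.602×10⁻¹⁹)(0.240)²(0.125)²/(2·5080) ≈ 1.42×10⁻²⁶ kg.

m ≈ 1.42×10⁻²⁶ kg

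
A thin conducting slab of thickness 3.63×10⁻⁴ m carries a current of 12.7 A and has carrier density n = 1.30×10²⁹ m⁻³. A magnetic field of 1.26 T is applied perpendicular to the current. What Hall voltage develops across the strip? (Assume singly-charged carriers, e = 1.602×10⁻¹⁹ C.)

V_H = IB/(n e t).
V_H = (12.7)(1.26)/((1.30×10²⁹)(1.602×10⁻¹⁹)(3.63×10⁻⁴)) ≈ 2.12×10⁻⁶ V.

V_H ≈ 2.12×10⁻⁶ V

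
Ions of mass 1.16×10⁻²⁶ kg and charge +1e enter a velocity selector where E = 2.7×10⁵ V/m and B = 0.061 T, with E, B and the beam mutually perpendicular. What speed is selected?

Zero net Lorentz force requires |qE| = |q v×B|, i.e. E = vB.
v = E/B = 2.7×10⁵/0.061 = 4.4×10⁶ m/s.

v = 4.4×10⁶ m/s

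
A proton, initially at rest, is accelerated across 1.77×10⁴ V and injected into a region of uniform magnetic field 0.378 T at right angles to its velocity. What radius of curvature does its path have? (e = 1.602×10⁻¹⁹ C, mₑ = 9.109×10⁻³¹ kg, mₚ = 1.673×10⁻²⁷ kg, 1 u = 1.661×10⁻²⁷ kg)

Acceleration: |q|V = ½mv² ⇒ v = √(2|q|V/m) = √(2·1.602×10⁻¹⁹·1.77×10⁴/1.673×10⁻²⁷) ≈ 1.841×10⁶ m/s.
In the field: r = mv/(|q|B) = (1.673×10⁻²⁷)(1.841×10⁶)/((1.602×10⁻¹⁹)(0.378)) ≈ 0.0509 m.

r ≈ 0.0509 m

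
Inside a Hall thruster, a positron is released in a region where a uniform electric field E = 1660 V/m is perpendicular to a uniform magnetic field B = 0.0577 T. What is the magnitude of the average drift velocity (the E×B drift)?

v_d ≈ 2.88×10⁴ m/s

In crossed fields the guiding centre drifts at v_d = |E×B|/B² = E/B, independent of charge and mass.
v_d = 1660/0.0577 = 2.88×10⁴ m/s.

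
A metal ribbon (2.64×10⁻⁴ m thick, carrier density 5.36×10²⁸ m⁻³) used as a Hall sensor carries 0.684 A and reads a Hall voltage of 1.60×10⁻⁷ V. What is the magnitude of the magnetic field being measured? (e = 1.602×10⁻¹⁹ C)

B ≈ 0.530 T

From V_H = IB/(n e t), B = V_H n e t / I.
B = (1.60×10⁻⁷)(5.36×10²⁸)(1.602×10⁻¹⁹)(2.64×10⁻⁴)/0.684 ≈ 0.530 T.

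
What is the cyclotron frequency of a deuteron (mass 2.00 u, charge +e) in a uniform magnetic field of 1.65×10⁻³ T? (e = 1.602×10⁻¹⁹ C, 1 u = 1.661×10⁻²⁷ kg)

f = |q|B/(2πm).
f = (1.602×10⁻¹⁹)(1.65×10⁻³)/(2π·3.322×10⁻²⁷) ≈ 1.27×10⁴ Hz.

f ≈ 1.27×10⁴ Hz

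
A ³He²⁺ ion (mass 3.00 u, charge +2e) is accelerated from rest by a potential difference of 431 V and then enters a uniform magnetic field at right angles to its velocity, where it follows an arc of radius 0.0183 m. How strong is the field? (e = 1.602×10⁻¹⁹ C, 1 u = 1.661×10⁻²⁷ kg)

v = √(2|q|V/m) = √(2·3.204×10⁻¹⁹·431/4.983×10⁻²⁷) ≈ 2.354×10⁵ m/s.
B = mv/(|q|r) = (4.983×10⁻²⁷)(2.354×10⁵)/((3.204×10⁻¹⁹)(0.0183)) ≈ 0.200 T.

B ≈ 0.200 T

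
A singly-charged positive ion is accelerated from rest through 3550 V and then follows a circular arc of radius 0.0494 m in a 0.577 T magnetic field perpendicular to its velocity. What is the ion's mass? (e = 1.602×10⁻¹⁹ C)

m ≈ 1.83×10⁻²⁶ kg

Combine |q|V = ½mv² and r = mv/(|q|B): eliminate v to get m = qB²r²/(2V).
m = (1.602×10⁻¹⁹)(0.577)²(0.0494)²/(2·3550) ≈ 1.83×10⁻²⁶ kg.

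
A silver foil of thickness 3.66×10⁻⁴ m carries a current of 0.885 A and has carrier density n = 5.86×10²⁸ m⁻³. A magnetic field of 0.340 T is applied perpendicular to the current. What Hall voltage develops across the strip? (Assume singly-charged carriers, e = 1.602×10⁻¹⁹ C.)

V_H ≈ 8.76×10⁻⁸ V

V_H = IB/(n e t).
V_H = (0.885)(0.340)/((5.86×10²⁸)(1.602×10⁻¹⁹)(3.66×10⁻⁴)) ≈ 8.76×10⁻⁸ V.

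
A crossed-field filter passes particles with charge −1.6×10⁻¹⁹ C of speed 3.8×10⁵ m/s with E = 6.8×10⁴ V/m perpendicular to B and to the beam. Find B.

B = 0.18 T

Balance of forces in the selector: qE = qvB ⇒ B = E/v.
B = 6.8×10⁴/3.8×10⁵ = 0.18 T.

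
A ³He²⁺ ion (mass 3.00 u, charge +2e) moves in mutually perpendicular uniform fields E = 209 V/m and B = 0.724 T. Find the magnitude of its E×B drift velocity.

v_d ≈ 289 m/s

The E×B drift speed is v_d = E/B.
v_d = 209/0.724 = 289 m/s.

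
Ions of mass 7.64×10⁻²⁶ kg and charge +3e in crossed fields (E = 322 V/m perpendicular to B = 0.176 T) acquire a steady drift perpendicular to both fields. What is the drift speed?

v_d ≈ 1830 m/s

The steady drift has the magnetic force balancing the electric force, so v_d = E/B.
v_d = 322/0.176 = 1830 m/s.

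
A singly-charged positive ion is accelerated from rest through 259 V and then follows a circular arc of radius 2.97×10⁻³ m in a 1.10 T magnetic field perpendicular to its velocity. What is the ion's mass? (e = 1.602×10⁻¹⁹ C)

m ≈ 3.30×10⁻²⁷ kg

Combine |q|V = ½mv² and r = mv/(|q|B): eliminate v to get m = qB²r²/(2V).
m = (1.602×10⁻¹⁹)(1.10)²(2.97×10⁻³)²/(2·259) ≈ 3.30×10⁻²⁷ kg.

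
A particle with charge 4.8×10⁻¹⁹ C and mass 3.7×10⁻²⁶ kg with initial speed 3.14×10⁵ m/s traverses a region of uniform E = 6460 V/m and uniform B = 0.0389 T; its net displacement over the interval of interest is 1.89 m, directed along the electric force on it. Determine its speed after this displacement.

B does no work; ΔKE = |q|E d.
½mv_f² = ½mv₀² + |q|Ed = ½(3.7×10⁻²⁶)(3.14×10⁵)² + (4.8×10⁻¹⁹)(6460)(1.89) ≈ 1.824×10⁻¹⁵ J + 5.861×10⁻¹⁵ J ≈ 7.685×10⁻¹⁵ J.
v_f = √(2·7.685×10⁻¹⁵/3.7×10⁻²⁶) ≈ 6.45×10⁵ m/s.

v_f ≈ 6.45×10⁵ m/s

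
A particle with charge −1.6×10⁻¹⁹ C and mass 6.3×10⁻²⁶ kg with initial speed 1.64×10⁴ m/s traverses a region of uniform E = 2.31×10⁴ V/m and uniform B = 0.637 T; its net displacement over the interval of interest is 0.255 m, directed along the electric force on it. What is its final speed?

v_f ≈ 1.74×10⁵ m/s

B does no work; ΔKE = |q|E d.
½mv_f² = ½mv₀² + |q|Ed = ½(6.3×10⁻²⁶)(1.64×10⁴)² + (1.6×10⁻¹⁹)(2.31×10⁴)(0.255) ≈ 8.472×10⁻¹⁸ J + 9.425×10⁻¹⁶ J ≈ 9.510×10⁻¹⁶ J.
v_f = √(2·9.510×10⁻¹⁶/6.3×10⁻²⁶) ≈ 1.74×10⁵ m/s.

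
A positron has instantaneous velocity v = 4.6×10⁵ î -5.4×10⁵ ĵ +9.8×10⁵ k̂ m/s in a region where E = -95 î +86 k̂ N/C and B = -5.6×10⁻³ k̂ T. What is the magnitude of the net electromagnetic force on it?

|F| ≈ 6.25×10⁻¹⁶ N

v×B = (3020, 2580, 0) N/C.
E + v×B = (2930, 2580, 86.0) N/C.
F = q(E + v×B) = (1.602×10⁻¹⁹ C)·(2930, 2580, 86.0) = (4.69×10⁻¹⁶, 4.13×10⁻¹⁶, 1.38×10⁻¹⁷) N.
|F| = 6.25×10⁻¹⁶ N.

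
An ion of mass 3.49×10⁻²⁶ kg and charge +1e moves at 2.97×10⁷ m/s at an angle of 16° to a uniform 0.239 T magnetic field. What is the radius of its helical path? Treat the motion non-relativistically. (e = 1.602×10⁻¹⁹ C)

r ≈ 7.46 m

v⊥ = v sinθ = 2.97×10⁷·sin16° ≈ 8.186×10⁶ m/s.
r = m v⊥/(|q|B) = (3.49×10⁻²⁶)(8.186×10⁶)/((1.602×10⁻¹⁹)(0.239)) ≈ 7.46 m.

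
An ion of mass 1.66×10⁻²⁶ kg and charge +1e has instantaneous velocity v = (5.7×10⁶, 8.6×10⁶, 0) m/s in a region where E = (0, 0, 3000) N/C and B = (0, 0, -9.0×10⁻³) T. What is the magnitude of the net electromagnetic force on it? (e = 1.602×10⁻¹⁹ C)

|F| ≈ 1.49×10⁻¹⁴ N

v×B = (-7.74×10⁴, 5.13×10⁴, 0) N/C.
E + v×B = (-7.74×10⁴, 5.13×10⁴, 3000) N/C.
F = q(E + v×B) = (1.602×10⁻¹⁹ C)·(-7.74×10⁴, 5.13×10⁴, 3000) = (-1.24×10⁻¹⁴, 8.22×10⁻¹⁵, 4.81×10⁻¹⁶) N.
|F| = 1.49×10⁻¹⁴ N.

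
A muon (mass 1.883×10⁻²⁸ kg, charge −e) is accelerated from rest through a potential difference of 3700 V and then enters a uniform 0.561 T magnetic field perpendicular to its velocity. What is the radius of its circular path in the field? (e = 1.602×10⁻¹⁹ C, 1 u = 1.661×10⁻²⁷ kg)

r ≈ 5.26×10⁻³ m

Acceleration: |q|V = ½mv² ⇒ v = √(2|q|V/m) = √(2·1.602×10⁻¹⁹·3700/1.883×10⁻²⁸) ≈ 2.509×10⁶ m/s.
In the field: r = mv/(|q|B) = (1.883×10⁻²⁸)(2.509×10⁶)/((1.602×10⁻¹⁹)(0.561)) ≈ 5.26×10⁻³ m.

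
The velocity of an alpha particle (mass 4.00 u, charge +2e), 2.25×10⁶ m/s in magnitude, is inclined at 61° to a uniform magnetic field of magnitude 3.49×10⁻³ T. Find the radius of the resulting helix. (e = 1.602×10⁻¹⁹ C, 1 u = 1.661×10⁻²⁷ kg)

v⊥ = v sinθ = 2.25×10⁶·sin61° ≈ 1.968×10⁶ m/s.
r = m v⊥/(|q|B) = (6.644×10⁻²⁷)(1.968×10⁶)/((3.204×10⁻¹⁹)(3.49×10⁻³)) ≈ 11.7 m.

r ≈ 11.7 m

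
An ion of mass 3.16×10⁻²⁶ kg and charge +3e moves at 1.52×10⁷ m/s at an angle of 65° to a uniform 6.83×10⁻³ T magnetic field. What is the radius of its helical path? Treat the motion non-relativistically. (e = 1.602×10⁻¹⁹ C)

r ≈ 133 m

v⊥ = v sinθ = 1.52×10⁷·sin65° ≈ 1.378×10⁷ m/s.
r = m v⊥/(|q|B) = (3.16×10⁻²⁶)(1.378×10⁷)/((4.806×10⁻¹⁹)(6.83×10⁻³)) ≈ 133 m.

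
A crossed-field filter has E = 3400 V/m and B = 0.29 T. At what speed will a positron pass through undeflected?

v = 1.2×10⁴ m/s

Zero net Lorentz force requires |qE| = |q v×B|, i.e. E = vB.
v = E/B = 3400/0.29 = 1.2×10⁴ m/s.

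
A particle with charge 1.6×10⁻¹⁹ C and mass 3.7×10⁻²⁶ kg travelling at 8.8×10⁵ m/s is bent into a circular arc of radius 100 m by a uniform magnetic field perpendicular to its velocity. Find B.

B ≈ 2.0×10⁻³ T

From |q|vB = mv²/r, B = mv/(|q|r).
B = (3.7×10⁻²⁶)(8.8×10⁵)/((1.6×10⁻¹⁹)(100)) ≈ 2.0×10⁻³ T.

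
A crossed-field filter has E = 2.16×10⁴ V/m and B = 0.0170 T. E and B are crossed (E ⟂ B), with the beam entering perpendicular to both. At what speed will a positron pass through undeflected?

v = 1.27×10⁶ m/s

Straight-line motion ⇒ electric and magnetic forces cancel, so E = vB.
v = E/B = 2.16×10⁴/0.0170 = 1.27×10⁶ m/s.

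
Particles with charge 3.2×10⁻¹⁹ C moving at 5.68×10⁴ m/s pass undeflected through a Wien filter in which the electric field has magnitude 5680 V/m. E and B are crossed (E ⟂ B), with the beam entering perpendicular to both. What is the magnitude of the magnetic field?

Balance of forces in the selector: qE = qvB ⇒ B = E/v.
B = 5680/5.68×10⁴ = 0.100 T.

B = 0.100 T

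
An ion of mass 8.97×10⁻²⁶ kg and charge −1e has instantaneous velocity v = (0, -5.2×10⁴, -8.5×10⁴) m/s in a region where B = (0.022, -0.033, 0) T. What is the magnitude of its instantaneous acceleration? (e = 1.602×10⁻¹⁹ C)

v×B = (-2800, -1870, 1140) N/C.
F = q v×B = (−1.602×10⁻¹⁹ C)·(-2800, -1870, 1140) = (4.49×10⁻¹⁶, 3.00×10⁻¹⁶, -1.83×10⁻¹⁶) N.
|a| = |F|/m = 5.703×10⁻¹⁶/8.97×10⁻²⁶ ≈ 6.36×10⁹ m/s².

|a| ≈ 6.36×10⁹ m/s²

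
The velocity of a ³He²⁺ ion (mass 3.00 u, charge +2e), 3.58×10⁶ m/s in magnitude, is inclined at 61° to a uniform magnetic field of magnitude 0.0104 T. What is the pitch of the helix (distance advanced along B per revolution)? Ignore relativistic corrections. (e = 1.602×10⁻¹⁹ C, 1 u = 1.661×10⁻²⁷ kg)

v∥ = v cosθ = 3.58×10⁶·cos61° ≈ 1.736×10⁶ m/s.
T = 2πm/(|q|B) = 2π(4.983×10⁻²⁷)/((3.204×10⁻¹⁹)(0.0104)) ≈ 9.396×10⁻⁶ s.
pitch = v∥ T = (1.736×10⁶)(9.396×10⁻⁶) ≈ 16.3 m.

p ≈ 16.3 m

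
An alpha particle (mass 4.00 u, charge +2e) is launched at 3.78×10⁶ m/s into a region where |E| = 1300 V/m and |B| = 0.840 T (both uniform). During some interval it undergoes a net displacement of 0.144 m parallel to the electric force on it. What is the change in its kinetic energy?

ΔKE ≈ 6.00×10⁻¹⁷ J

The magnetic force is always ⟂ v and does no work; only the electric force changes KE.
ΔKE = F_E · d = |q|E d = (3.204×10⁻¹⁹)(1300)(0.144) ≈ 6.00×10⁻¹⁷ J.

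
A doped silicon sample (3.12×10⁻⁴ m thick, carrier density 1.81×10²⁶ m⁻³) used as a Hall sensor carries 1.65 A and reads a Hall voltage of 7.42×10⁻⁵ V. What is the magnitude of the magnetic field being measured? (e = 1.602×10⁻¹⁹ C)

From V_H = IB/(n e t), B = V_H n e t / I.
B = (7.42×10⁻⁵)(1.81×10²⁶)(1.602×10⁻¹⁹)(3.12×10⁻⁴)/1.65 ≈ 0.407 T.

B ≈ 0.407 T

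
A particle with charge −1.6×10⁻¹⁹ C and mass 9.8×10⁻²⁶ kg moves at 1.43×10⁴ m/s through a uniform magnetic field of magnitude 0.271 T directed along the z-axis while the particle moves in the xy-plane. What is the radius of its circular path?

r ≈ 0.0323 m

The magnetic force provides the centripetal force: |q|vB = mv²/r.
r = mv/(|q|B) = (9.8×10⁻²⁶)(1.43×10⁴)/((1.6×10⁻¹⁹)(0.271)) ≈ 0.0323 m.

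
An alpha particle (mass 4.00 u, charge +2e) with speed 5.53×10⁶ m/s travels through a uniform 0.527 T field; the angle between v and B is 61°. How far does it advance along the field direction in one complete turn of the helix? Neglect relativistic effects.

p ≈ 0.663 m

v∥ = v cosθ = 5.53×10⁶·cos61° ≈ 2.681×10⁶ m/s.
T = 2πm/(|q|B) = 2π(6.644×10⁻²⁷)/((3.204×10⁻¹⁹)(0.527)) ≈ 2.472×10⁻⁷ s.
pitch = v∥ T = (2.681×10⁶)(2.472×10⁻⁷) ≈ 0.663 m.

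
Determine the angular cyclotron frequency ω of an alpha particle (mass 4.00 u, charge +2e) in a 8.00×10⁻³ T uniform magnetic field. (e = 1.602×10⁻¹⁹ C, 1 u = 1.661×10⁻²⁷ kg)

ω ≈ 3.86×10⁵ rad/s

ω = |q|B/m.
ω = (3.204×10⁻¹⁹)(8.00×10⁻³)/6.644×10⁻²⁷ ≈ 3.86×10⁵ rad/s.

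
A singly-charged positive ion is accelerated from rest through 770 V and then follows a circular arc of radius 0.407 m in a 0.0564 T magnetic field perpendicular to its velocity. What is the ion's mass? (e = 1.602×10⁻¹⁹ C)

m ≈ 5.48×10⁻²⁶ kg

Combine |q|V = ½mv² and r = mv/(|q|B): eliminate v to get m = qB²r²/(2V).
m = (1.602×10⁻¹⁹)(0.0564)²(0.407)²/(2·770) ≈ 5.48×10⁻²⁶ kg.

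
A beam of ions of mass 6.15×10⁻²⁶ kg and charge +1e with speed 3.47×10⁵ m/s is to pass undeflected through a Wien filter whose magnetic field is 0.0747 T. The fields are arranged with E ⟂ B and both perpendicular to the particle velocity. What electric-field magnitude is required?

E = 2.59×10⁴ V/m

For straight-line motion qE = qvB, so E = vB.
E = 3.47×10⁵ × 0.0747 = 2.59×10⁴ V/m.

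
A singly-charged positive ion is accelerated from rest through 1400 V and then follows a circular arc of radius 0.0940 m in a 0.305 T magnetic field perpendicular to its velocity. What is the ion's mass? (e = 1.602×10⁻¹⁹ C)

Combine |q|V = ½mv² and r = mv/(|q|B): eliminate v to get m = qB²r²/(2V).
m = (1.602×10⁻¹⁹)(0.305)²(0.0940)²/(2·1400) ≈ 4.70×10⁻²⁶ kg.

m ≈ 4.70×10⁻²⁶ kg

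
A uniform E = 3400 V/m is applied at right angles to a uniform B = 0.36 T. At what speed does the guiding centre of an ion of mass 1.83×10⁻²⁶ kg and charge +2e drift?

In crossed fields the guiding centre drifts at v_d = |E×B|/B² = E/B, independent of charge and mass.
v_d = 3400/0.36 = 9400 m/s.

v_d ≈ 9400 m/s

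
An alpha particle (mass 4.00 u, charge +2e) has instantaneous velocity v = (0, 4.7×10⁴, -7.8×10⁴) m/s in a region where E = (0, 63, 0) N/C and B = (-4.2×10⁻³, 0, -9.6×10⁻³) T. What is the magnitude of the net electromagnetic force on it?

v×B = (-451, 328, 197) N/C.
E + v×B = (-451, 391, 197) N/C.
F = q(E + v×B) = (3.204×10⁻¹⁹ C)·(-451, 391, 197) = (-1.45×10⁻¹⁶, 1.25×10⁻¹⁶, 6.32×10⁻¹⁷) N.
|F| = 2.01×10⁻¹⁶ N.

|F| ≈ 2.01×10⁻¹⁶ N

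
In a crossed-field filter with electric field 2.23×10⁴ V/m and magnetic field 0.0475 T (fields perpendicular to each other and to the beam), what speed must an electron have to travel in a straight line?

v = 4.69×10⁵ m/s

Straight-line motion ⇒ electric and magnetic forces cancel, so E = vB.
v = E/B = 2.23×10⁴/0.0475 = 4.69×10⁵ m/s.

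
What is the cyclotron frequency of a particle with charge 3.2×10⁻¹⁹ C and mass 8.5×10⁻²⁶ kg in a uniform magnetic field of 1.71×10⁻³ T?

f = |q|B/(2πm).
f = (3.2×10⁻¹⁹)(1.71×10⁻³)/(2π·8.5×10⁻²⁶) ≈ 1020 Hz.

f ≈ 1020 Hz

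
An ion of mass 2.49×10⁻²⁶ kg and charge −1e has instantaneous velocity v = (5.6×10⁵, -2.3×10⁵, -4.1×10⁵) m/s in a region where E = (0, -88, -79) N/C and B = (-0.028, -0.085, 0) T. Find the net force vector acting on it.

v×B = (-3.48×10⁴, 1.15×10⁴, -5.40×10⁴) N/C.
E + v×B = (-3.48×10⁴, 1.14×10⁴, -5.41×10⁴) N/C.
F = q(E + v×B) = (−1.602×10⁻¹⁹ C)·(-3.48×10⁴, 1.14×10⁴, -5.41×10⁴) = (5.58×10⁻¹⁵, -1.82×10⁻¹⁵, 8.67×10⁻¹⁵) N.

F ≈ (5.58×10⁻¹⁵, -1.82×10⁻¹⁵, 8.67×10⁻¹⁵) N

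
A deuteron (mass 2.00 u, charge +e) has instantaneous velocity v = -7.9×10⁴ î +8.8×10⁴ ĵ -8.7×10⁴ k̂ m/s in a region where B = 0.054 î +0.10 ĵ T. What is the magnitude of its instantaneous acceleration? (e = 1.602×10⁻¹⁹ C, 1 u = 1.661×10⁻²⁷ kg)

|a| ≈ 7.74×10¹¹ m/s²

v×B = (8700, -4700, -1.27×10⁴) N/C.
F = q v×B = (1.602×10⁻¹⁹ C)·(8700, -4700, -1.27×10⁴) = (1.39×10⁻¹⁵, -7.53×10⁻¹⁶, -2.03×10⁻¹⁵) N.
|a| = |F|/m = 2.572×10⁻¹⁵/3.322×10⁻²⁷ ≈ 7.74×10¹¹ m/s².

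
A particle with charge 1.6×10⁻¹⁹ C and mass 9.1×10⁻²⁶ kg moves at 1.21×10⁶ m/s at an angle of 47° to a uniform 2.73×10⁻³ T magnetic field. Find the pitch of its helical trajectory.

v∥ = v cosθ = 1.21×10⁶·cos47° ≈ 8.252×10⁵ m/s.
T = 2πm/(|q|B) = 2π(9.1×10⁻²⁶)/((1.6×10⁻¹⁹)(2.73×10⁻³)) ≈ 1.309×10⁻³ s.
pitch = v∥ T = (8.252×10⁵)(1.309×10⁻³) ≈ 1080 m.

p ≈ 1080 m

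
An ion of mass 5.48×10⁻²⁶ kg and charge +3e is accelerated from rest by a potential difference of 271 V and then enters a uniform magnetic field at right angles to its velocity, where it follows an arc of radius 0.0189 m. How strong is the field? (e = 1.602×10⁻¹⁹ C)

B ≈ 0.416 T

v = √(2|q|V/m) = √(2·4.806×10⁻¹⁹·271/5.48×10⁻²⁶) ≈ 6.894×10⁴ m/s.
B = mv/(|q|r) = (5.48×10⁻²⁶)(6.894×10⁴)/((4.806×10⁻¹⁹)(0.0189)) ≈ 0.416 T.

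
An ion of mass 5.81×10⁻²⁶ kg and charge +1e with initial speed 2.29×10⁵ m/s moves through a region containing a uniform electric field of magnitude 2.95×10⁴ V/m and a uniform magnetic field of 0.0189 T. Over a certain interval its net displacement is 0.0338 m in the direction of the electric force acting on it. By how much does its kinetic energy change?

The magnetic force is always ⟂ v and does no work; only the electric force changes KE.
ΔKE = F_E · d = |q|E d = (1.602×10⁻¹⁹)(2.95×10⁴)(0.0338) ≈ 1.60×10⁻¹⁶ J.

ΔKE ≈ 1.60×10⁻¹⁶ J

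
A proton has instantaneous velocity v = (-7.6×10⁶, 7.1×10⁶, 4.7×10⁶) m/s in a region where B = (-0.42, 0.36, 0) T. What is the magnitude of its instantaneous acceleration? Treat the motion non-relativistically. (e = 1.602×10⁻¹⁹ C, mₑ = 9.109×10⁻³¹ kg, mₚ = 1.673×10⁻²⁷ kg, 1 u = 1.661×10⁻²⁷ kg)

v×B = (-1.69×10⁶, -1.97×10⁶, 2.46×10⁵) N/C.
F = q v×B = (1.602×10⁻¹⁹ C)·(-1.69×10⁶, -1.97×10⁶, 2.46×10⁵) = (-2.71×10⁻¹³, -3.16×10⁻¹³, 3.94×10⁻¹⁴) N.
|a| = |F|/m = 4.184×10⁻¹³/1.673×10⁻²⁷ ≈ 2.50×10¹⁴ m/s².

|a| ≈ 2.50×10¹⁴ m/s²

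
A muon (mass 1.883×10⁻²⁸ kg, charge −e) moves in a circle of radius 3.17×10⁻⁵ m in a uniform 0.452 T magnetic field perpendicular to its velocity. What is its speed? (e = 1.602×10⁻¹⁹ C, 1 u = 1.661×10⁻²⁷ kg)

v ≈ 1.22×10⁴ m/s

From |q|vB = mv²/r, v = |q|Br/m.
v = (1.602×10⁻¹⁹)(0.452)(3.17×10⁻⁵)/1.883×10⁻²⁸ ≈ 1.22×10⁴ m/s.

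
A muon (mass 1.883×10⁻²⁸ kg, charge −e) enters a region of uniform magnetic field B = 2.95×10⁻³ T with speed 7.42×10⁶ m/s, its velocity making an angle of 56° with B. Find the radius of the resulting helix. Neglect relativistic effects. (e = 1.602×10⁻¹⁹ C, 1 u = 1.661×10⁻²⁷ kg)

r ≈ 2.45 m

v⊥ = v sinθ = 7.42×10⁶·sin56° ≈ 6.151×10⁶ m/s.
r = m v⊥/(|q|B) = (1.883×10⁻²⁸)(6.151×10⁶)/((1.602×10⁻¹⁹)(2.95×10⁻³)) ≈ 2.45 m.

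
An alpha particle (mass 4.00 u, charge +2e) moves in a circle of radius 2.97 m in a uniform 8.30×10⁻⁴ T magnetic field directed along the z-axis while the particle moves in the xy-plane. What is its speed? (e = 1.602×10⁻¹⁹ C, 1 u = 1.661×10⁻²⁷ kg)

From |q|vB = mv²/r, v = |q|Br/m.
v = (3.204×10⁻¹⁹)(8.30×10⁻⁴)(2.97)/6.644×10⁻²⁷ ≈ 1.19×10⁵ m/s.

v ≈ 1.19×10⁵ m/s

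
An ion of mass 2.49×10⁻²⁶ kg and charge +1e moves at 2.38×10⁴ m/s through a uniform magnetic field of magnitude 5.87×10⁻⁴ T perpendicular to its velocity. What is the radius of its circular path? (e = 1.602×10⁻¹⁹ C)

r ≈ 6.30 m

The magnetic force provides the centripetal force: |q|vB = mv²/r.
r = mv/(|q|B) = (2.49×10⁻²⁶)(2.38×10⁴)/((1.602×10⁻¹⁹)(5.87×10⁻⁴)) ≈ 6.30 m.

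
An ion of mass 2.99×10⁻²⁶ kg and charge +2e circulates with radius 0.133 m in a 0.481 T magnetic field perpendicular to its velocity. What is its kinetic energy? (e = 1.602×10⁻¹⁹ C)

v = |q|Br/m, then KE = ½mv² = (qBr)²/(2m).
v = (3.204×10⁻¹⁹)(0.481)(0.133)/2.99×10⁻²⁶ ≈ 6.855×10⁵ m/s.
KE = ½(2.99×10⁻²⁶)(6.855×10⁵)² ≈ 7.03×10⁻¹⁵ J = 4.39×10⁴ eV.

KE ≈ 4.39×10⁴ eV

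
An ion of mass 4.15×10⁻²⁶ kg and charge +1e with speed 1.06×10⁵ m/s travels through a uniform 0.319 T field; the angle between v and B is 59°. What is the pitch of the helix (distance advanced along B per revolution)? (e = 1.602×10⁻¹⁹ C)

p ≈ 0.279 m

v∥ = v cosθ = 1.06×10⁵·cos59° ≈ 5.459×10⁴ m/s.
T = 2πm/(|q|B) = 2π(4.15×10⁻²⁶)/((1.602×10⁻¹⁹)(0.319)) ≈ 5.102×10⁻⁶ s.
pitch = v∥ T = (5.459×10⁴)(5.102×10⁻⁶) ≈ 0.279 m.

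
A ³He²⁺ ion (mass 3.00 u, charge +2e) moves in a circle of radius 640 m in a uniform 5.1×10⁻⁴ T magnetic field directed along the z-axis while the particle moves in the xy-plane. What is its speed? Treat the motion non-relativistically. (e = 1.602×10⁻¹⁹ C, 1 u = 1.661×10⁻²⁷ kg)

v ≈ 2.1×10⁷ m/s

From |q|vB = mv²/r, v = |q|Br/m.
v = (3.204×10⁻¹⁹)(5.1×10⁻⁴)(640)/4.983×10⁻²⁷ ≈ 2.1×10⁷ m/s.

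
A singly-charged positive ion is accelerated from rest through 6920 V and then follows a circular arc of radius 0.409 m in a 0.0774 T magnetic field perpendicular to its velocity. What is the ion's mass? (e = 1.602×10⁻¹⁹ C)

m ≈ 1.16×10⁻²⁶ kg

Combine |q|V = ½mv² and r = mv/(|q|B): eliminate v to get m = qB²r²/(2V).
m = (1.602×10⁻¹⁹)(0.0774)²(0.409)²/(2·6920) ≈ 1.16×10⁻²⁶ kg.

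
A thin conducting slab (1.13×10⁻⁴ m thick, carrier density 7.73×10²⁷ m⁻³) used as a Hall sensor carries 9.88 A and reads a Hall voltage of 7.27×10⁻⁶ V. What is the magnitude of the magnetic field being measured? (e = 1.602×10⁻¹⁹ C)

B ≈ 0.103 T

From V_H = IB/(n e t), B = V_H n e t / I.
B = (7.27×10⁻⁶)(7.73×10²⁷)(1.602×10⁻¹⁹)(1.13×10⁻⁴)/9.88 ≈ 0.103 T.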